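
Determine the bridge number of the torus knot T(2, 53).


The bridge number of T(p,q) is min(p,q).
min(2, 53) = 2

2


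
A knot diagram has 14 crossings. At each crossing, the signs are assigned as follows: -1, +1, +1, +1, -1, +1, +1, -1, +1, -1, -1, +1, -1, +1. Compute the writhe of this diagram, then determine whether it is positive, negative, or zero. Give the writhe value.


Step 1: Count positive crossings (+1).
Positive crossings: 8
Step 2: Count negative crossings (-1).
Negative crossings: 6
Step 3: Writhe = (positive) - (negative)
w = 8 - 6 = 2
Step 4: |w| = 2, and w is positive

2


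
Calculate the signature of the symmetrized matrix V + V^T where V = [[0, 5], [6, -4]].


Step 1: V + V^T = [[0, 11], [11, -8]]
Step 2: trace = -8, det = -121
Step 3: Discriminant = (-8)^2 - 4*(-121) = 548
Step 4: Eigenvalues: 7.7047, -15.7047
Step 5: Signature = (# positive eigenvalues) - (# negative eigenvalues) = 0

0


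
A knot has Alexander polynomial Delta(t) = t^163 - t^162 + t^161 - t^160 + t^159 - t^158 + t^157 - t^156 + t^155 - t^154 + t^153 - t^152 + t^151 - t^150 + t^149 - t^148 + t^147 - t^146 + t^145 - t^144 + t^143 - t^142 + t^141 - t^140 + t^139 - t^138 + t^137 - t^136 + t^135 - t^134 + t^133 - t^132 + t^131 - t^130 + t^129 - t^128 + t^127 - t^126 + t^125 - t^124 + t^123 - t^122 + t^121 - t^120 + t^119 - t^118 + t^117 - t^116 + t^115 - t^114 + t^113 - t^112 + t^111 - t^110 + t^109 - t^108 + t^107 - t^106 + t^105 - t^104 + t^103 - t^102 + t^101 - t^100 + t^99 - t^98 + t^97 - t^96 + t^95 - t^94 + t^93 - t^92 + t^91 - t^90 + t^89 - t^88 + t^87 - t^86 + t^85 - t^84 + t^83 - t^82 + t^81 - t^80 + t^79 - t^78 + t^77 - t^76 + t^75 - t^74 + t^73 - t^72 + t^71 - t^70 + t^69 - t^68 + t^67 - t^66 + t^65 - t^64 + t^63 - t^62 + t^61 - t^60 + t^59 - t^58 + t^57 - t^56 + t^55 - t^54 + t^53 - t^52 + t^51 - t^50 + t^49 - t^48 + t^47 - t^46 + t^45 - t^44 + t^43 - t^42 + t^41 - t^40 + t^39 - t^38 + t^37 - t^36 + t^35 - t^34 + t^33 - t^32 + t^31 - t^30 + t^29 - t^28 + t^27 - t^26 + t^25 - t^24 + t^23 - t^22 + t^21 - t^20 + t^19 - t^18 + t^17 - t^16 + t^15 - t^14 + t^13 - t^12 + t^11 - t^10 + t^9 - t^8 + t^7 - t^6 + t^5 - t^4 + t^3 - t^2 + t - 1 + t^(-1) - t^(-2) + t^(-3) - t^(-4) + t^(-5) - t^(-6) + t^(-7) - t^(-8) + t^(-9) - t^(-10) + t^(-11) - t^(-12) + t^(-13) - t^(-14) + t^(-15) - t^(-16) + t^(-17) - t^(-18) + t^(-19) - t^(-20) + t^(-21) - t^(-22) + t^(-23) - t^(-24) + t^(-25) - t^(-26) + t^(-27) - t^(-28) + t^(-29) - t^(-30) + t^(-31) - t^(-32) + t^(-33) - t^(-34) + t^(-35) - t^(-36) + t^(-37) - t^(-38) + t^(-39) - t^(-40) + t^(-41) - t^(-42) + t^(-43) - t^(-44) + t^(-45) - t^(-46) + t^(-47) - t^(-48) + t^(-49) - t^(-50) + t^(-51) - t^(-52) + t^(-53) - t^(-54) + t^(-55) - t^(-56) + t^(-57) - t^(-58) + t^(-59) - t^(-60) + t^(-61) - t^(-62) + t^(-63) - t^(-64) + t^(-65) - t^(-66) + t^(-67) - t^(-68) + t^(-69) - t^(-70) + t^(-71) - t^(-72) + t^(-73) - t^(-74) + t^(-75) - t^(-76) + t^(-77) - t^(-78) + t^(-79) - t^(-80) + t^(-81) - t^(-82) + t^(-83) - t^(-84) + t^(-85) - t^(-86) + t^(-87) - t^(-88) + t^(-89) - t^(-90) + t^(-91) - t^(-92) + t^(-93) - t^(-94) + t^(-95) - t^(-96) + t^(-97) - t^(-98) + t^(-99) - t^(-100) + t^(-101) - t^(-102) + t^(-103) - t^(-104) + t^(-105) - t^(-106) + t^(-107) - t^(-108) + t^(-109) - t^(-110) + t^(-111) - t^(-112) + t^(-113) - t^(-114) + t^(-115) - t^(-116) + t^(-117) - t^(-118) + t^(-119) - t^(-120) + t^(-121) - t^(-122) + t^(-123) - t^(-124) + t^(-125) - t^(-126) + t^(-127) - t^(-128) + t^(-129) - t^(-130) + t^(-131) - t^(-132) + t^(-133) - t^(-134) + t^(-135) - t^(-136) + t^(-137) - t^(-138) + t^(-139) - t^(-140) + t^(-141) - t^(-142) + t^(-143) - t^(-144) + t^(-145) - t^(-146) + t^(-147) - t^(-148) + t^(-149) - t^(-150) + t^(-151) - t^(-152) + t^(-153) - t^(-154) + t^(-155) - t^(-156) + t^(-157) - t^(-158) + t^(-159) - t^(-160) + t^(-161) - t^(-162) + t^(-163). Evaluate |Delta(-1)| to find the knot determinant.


Step 1: The polynomial has 327 terms with alternating signs, exponents from 163 down to -163.
Step 2: Substitute t = -1. The i-th term has coefficient (-1)^i and exponent (m-i),
  so its value is (-1)^i * (-1)^(m-i) = (-1)^m = -1 for every i.
Step 3: All 327 terms equal -1, so Delta(-1) = 327 * (-1) = -327
Step 4: |Delta(-1)| = 327

327


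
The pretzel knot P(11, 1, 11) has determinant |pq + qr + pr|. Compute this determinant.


Step 1: Compute pq + qr + pr.
pq = 11*1 = 11
qr = 1*11 = 11
pr = 11*11 = 121
pq + qr + pr = 11 + 11 + 121 = 143
Step 2: Take absolute value.
det(P(11,1,11)) = |143| = 143

143


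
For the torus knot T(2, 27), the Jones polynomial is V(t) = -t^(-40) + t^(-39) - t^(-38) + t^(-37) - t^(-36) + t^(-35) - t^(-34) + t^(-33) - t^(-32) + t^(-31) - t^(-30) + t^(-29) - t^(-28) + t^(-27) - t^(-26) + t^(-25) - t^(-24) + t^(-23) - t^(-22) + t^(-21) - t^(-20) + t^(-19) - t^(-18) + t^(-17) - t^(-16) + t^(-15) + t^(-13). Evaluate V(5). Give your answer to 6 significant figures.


Substituting t = 5 into V(t) = -t^(-40) + t^(-39) - t^(-38) + t^(-37) - t^(-36) + t^(-35) - t^(-34) + t^(-33) - t^(-32) + t^(-31) - t^(-30) + t^(-29) - t^(-28) + t^(-27) - t^(-26) + t^(-25) - t^(-24) + t^(-23) - t^(-22) + t^(-21) - t^(-20) + t^(-19) - t^(-18) + t^(-17) - t^(-16) + t^(-15) + t^(-13):
  (-)t^(-40) = -1.09951e-28
  (+)t^(-39) = 5.49756e-28
  (-)t^(-38) = -2.74878e-27
  (+)t^(-37) = 1.37439e-26
  (-)t^(-36) = -6.87195e-26
  (+)t^(-35) = 3.43597e-25
  (-)t^(-34) = -1.71799e-24
  (+)t^(-33) = 8.58993e-24
  (-)t^(-32) = -4.29497e-23
  (+)t^(-31) = 2.14748e-22
  (-)t^(-30) = -1.07374e-21
  (+)t^(-29) = 5.36871e-21
  (-)t^(-28) = -2.68435e-20
  (+)t^(-27) = 1.34218e-19
  (-)t^(-26) = -6.71089e-19
  (+)t^(-25) = 3.35544e-18
  (-)t^(-24) = -1.67772e-17
  (+)t^(-23) = 8.38861e-17
  (-)t^(-22) = -4.1943e-16
  (+)t^(-21) = 2.09715e-15
  (-)t^(-20) = -1.04858e-14
  (+)t^(-19) = 5.24288e-14
  (-)t^(-18) = -2.62144e-13
  (+)t^(-17) = 1.31072e-12
  (-)t^(-16) = -6.5536e-12
  (+)t^(-15) = 3.2768e-11
  (+)t^(-13) = 8.192e-10
Sum = (-1.09951e-28) + (5.49756e-28) + (-2.74878e-27) + (1.37439e-26) + (-6.87195e-26) + (3.43597e-25) + (-1.71799e-24) + (8.58993e-24) + (-4.29497e-23) + (2.14748e-22) + (-1.07374e-21) + (5.36871e-21) + (-2.68435e-20) + (1.34218e-19) + (-6.71089e-19) + (3.35544e-18) + (-1.67772e-17) + (8.38861e-17) + (-4.1943e-16) + (2.09715e-15) + (-1.04858e-14) + (5.24288e-14) + (-2.62144e-13) + (1.31072e-12) + (-6.5536e-12) + (3.2768e-11) + (8.192e-10)
= 8.465066667e-10
Rounded to 6 significant figures: 8.46507e-10

8.46507e-10


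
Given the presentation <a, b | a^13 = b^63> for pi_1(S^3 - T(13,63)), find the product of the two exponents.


The relation is a^13 = b^63.
Product of exponents = 13 * 63
= 819

819


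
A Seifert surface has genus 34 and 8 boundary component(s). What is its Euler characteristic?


chi = 2 - 2g - b
= 2 - 2*34 - 8
= 2 - 68 - 8 = -74

-74


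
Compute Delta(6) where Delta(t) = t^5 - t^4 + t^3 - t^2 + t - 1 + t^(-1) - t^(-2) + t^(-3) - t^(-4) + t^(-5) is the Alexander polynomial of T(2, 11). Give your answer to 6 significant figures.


Substituting t = 6 into Delta(t) = t^5 - t^4 + t^3 - t^2 + t - 1 + t^(-1) - t^(-2) + t^(-3) - t^(-4) + t^(-5):
Term values: (7776) + (-1296) + (216) + (-36) + (6) + (-1) + (0.166667) + (-0.0277778) + (0.00462963) + (-0.000771605) + (0.000128601)
Sum = 6665.142876
Rounded to 6 significant figures: 6665.14

6665.14


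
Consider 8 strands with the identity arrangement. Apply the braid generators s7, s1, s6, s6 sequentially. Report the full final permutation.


Starting with identity [1, 2, 3, 4, 5, 6, 7, 8].
Apply generators in sequence:
  After s7: [1, 2, 3, 4, 5, 6, 8, 7]
  After s1: [2, 1, 3, 4, 5, 6, 8, 7]
  After s6: [2, 1, 3, 4, 5, 8, 6, 7]
  After s6: [2, 1, 3, 4, 5, 6, 8, 7]
Final permutation: [2, 1, 3, 4, 5, 6, 8, 7]

[2, 1, 3, 4, 5, 6, 8, 7]


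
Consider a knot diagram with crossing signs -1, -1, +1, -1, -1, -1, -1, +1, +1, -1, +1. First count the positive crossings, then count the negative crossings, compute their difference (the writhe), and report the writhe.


Step 1: Count positive crossings (+1).
Positive crossings: 4
Step 2: Count negative crossings (-1).
Negative crossings: 7
Step 3: Writhe = (positive) - (negative)
w = 4 - 7 = -3
Step 4: |w| = 3, and w is negative

-3


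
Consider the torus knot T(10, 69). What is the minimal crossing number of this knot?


For a torus knot T(p, q) with gcd(p,q)=1,
the crossing number is min(p*(q-1), q*(p-1)).
p*(q-1) = 10*68 = 680
q*(p-1) = 69*9 = 621
min(680, 621) = 621

621


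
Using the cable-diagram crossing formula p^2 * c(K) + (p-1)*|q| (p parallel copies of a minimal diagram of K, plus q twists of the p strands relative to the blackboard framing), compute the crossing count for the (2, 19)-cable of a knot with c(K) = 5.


Step 1: Each of the c(K) crossings of the companion diagram becomes p*p = p^2 crossings among the p parallel strands, and each of the |q| twists s_1 s_2 ... s_(p-1) adds (p-1) crossings.
  Crossings = p^2 * c(K) + (p-1)*|q|
Step 2: = 2^2 * 5 + (2-1)*19
Step 3: = 4*5 + 1*19
Step 4: = 20 + 19 = 39

39


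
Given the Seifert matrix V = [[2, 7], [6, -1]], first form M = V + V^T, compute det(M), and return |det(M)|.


Step 1: Form V + V^T where V = [[2, 7], [6, -1]]
  V^T = [[2, 6], [7, -1]]
  V + V^T = [[4, 13], [13, -2]]
Step 2: det(V + V^T) = 4*(-2) - 13*13
  = -8 - 169 = -177
Step 3: Knot determinant = |det(V + V^T)| = |-177| = 177

177


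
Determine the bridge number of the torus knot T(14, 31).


The bridge number of T(p,q) is min(p,q).
min(14, 31) = 14

14


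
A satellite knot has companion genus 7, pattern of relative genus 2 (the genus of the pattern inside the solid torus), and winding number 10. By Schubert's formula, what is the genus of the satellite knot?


Schubert: g(satellite) = g_rel(pattern) + |winding| * g(companion),
where g_rel(pattern) is the genus of the pattern relative to the solid torus.
= 2 + 10 * 7
= 2 + 70 = 72

72


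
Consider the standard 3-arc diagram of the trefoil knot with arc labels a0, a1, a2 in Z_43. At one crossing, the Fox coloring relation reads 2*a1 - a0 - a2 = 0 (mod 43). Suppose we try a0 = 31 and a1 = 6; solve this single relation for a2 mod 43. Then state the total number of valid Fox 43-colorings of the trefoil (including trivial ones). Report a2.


Step 1: Apply the given crossing relation 2*a1 - a0 - a2 = 0 (mod 43).
  a2 = 2*a1 - a0 mod 43
  a2 = 2*6 - 31 mod 43
  a2 = 12 - 31 mod 43
  a2 = -19 mod 43 = 24
Step 2: The trefoil has determinant 3.
  Number of Fox p-colorings (p prime) is p^2 if p = 3, else p.
  Since 43 does not divide 3, only trivial (constant) colorings exist.
  (So the trial a0 = 31, a1 = 6 with a0 != a1 does NOT extend to a valid coloring of the whole trefoil: the other two crossing relations require 3*(a1 - a0) = 0 (mod 43), which fails.)
  Total colorings = 43
Step 3: a2 = 24, total Fox 43-colorings = 43

24


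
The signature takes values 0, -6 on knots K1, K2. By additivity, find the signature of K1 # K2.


The signature is additive under connected sum.
signature(K1 # K2) = (0) + (-6)
= -6

-6


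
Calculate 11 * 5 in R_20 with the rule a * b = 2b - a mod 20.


11 * 5 = 2*5 - 11 mod 20
= 10 - 11 mod 20
= -1 mod 20 = 19

19


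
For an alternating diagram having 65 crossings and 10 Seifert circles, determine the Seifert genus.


For alternating knots, g = (c - s + 1)/2.
= (65 - 10 + 1)/2
= 56/2 = 28

28


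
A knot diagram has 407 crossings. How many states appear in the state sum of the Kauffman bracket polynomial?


Each crossing contributes 2 choices (A-smoothing or B-smoothing).
Total states = 2^407 = 330527984395124299475957654016385519914202341482140609642324397637202895618155672912594605219857642423795606012511679152128

330527984395124299475957654016385519914202341482140609642324397637202895618155672912594605219857642423795606012511679152128


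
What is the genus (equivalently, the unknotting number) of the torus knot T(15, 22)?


For a torus knot T(p,q), both the unknotting number and genus equal (p-1)(q-1)/2.
= (15-1)(22-1)/2
= 14*21/2
= 294/2 = 147

147


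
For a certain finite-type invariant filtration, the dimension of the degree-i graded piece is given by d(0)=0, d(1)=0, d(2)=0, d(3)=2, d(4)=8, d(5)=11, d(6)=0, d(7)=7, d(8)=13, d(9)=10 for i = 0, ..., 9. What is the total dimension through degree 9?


Total dimension = d(0) + d(1) + ... + d(9)
= 0 + 0 + 0 + 2 + 8 + 11 + 0 + 7 + 13 + 10
= 51

51


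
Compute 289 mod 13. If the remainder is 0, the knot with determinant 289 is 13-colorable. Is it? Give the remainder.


Step 1: A knot is p-colorable if and only if p divides its determinant.
Step 2: Compute 289 mod 13.
289 = 22 * 13 + 3
Step 3: 289 mod 13 = 3
Step 4: The knot is 13-colorable: no

3


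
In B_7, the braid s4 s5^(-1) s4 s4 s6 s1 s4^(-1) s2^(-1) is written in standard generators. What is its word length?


The word length counts the number of generators (including inverses).
Listing each generator: s4, s5^(-1), s4, s4, s6, s1, s4^(-1), s2^(-1)
There are 8 generators in this braid word.

8


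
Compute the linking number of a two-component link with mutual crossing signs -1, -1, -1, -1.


Step 1: Count positive crossings: 0
Step 2: Count negative crossings: 4
Step 3: Sum of signs = 0 - 4 = -4
Step 4: Linking number = sum/2 = -4/2 = -2

-2


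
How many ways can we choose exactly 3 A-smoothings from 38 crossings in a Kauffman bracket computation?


We choose which 3 of 38 crossings get A-smoothings.
C(38, 3) = 38! / (3! * 35!)
= 8436

8436


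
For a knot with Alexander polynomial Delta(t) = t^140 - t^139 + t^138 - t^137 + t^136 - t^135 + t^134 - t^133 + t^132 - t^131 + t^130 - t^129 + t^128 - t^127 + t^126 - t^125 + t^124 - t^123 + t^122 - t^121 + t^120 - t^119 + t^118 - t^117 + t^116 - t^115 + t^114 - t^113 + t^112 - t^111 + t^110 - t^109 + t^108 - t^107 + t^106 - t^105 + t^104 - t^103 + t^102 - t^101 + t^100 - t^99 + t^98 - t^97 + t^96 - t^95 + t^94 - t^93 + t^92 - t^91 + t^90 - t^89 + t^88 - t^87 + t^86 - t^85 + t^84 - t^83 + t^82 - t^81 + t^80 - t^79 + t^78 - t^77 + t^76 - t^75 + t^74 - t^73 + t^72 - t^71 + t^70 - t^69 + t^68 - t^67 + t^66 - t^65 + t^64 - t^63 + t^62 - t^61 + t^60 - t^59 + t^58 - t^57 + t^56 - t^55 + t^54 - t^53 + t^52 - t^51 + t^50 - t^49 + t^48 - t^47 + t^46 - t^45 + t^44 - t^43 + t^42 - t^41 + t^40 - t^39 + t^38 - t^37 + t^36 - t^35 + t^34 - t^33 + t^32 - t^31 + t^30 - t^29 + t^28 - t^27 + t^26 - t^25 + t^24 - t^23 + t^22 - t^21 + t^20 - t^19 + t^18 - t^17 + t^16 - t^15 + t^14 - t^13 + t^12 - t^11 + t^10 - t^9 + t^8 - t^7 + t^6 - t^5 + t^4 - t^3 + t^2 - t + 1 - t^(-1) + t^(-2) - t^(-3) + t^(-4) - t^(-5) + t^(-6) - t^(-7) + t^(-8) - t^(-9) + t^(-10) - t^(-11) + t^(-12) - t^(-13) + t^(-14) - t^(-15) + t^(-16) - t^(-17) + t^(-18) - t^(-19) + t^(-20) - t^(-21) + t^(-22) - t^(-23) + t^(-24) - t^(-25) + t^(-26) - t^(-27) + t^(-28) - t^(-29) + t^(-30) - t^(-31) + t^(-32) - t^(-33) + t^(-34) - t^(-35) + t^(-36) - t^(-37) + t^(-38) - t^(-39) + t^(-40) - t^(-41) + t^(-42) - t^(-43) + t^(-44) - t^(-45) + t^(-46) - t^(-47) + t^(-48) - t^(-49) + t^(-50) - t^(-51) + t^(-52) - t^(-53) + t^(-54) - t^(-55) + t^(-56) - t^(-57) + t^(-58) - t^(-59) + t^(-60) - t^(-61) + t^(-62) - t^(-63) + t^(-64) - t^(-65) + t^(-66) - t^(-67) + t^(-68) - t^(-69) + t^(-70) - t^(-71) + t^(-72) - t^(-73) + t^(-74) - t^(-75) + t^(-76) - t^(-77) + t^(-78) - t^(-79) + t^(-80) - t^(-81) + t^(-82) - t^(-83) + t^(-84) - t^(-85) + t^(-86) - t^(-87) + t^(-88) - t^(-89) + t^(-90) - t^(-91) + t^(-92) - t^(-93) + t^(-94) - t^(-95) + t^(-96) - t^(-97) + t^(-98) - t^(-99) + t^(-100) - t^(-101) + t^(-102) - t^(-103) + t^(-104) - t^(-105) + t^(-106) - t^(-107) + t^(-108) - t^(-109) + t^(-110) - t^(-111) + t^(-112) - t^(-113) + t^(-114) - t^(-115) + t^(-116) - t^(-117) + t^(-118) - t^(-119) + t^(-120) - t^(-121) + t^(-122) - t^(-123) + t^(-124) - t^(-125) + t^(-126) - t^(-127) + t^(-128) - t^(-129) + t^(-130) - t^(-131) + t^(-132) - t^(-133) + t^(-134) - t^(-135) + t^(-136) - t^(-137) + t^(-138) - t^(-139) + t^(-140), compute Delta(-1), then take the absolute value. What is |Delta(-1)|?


Step 1: The polynomial has 281 terms with alternating signs, exponents from 140 down to -140.
Step 2: Substitute t = -1. The i-th term has coefficient (-1)^i and exponent (m-i),
  so its value is (-1)^i * (-1)^(m-i) = (-1)^m = 1 for every i.
Step 3: All 281 terms equal 1, so Delta(-1) = 281 * (1) = 281
Step 4: |Delta(-1)| = 281

281


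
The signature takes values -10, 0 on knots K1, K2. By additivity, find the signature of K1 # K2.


The signature is additive under connected sum.
signature(K1 # K2) = (-10) + (0)
= -10

-10


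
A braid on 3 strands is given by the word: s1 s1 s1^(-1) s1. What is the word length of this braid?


The word length counts the number of generators (including inverses).
Listing each generator: s1, s1, s1^(-1), s1
There are 4 generators in this braid word.

4


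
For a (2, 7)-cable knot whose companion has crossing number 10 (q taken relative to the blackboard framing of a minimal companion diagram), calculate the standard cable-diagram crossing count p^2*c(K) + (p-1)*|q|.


Step 1: Each of the c(K) crossings of the companion diagram becomes p*p = p^2 crossings among the p parallel strands, and each of the |q| twists s_1 s_2 ... s_(p-1) adds (p-1) crossings.
  Crossings = p^2 * c(K) + (p-1)*|q|
Step 2: = 2^2 * 10 + (2-1)*7
Step 3: = 4*10 + 1*7
Step 4: = 40 + 7 = 47

47


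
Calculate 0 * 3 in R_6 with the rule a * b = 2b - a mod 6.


0 * 3 = 2*3 - 0 mod 6
= 6 - 0 mod 6
= 6 mod 6 = 0

0


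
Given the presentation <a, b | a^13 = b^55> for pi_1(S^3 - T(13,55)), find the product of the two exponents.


The relation is a^13 = b^55.
Product of exponents = 13 * 55
= 715

715


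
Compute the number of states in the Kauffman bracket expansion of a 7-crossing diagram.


Each crossing contributes 2 choices (A-smoothing or B-smoothing).
Total states = 2^7 = 128

128


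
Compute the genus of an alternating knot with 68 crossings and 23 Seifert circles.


For alternating knots, g = (c - s + 1)/2.
= (68 - 23 + 1)/2
= 46/2 = 23

23


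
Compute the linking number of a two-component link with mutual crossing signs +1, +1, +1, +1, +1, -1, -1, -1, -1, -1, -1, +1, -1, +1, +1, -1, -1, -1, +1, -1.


Step 1: Count positive crossings: 9
Step 2: Count negative crossings: 11
Step 3: Sum of signs = 9 - 11 = -2
Step 4: Linking number = sum/2 = -2/2 = -1

-1


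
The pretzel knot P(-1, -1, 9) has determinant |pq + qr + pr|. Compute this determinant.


Step 1: Compute pq + qr + pr.
pq = (-1)*(-1) = 1
qr = (-1)*9 = -9
pr = (-1)*9 = -9
pq + qr + pr = 1 + (-9) + (-9) = -17
Step 2: Take absolute value.
det(P(-1,-1,9)) = |-17| = 17

17


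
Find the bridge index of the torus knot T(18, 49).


The bridge number of T(p,q) is min(p,q).
min(18, 49) = 18

18


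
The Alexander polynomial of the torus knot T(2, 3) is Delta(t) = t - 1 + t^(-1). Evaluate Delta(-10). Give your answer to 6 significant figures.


Substituting t = -10 into Delta(t) = t - 1 + t^(-1):
Term values: (-10) + (-1) + (-0.1)
Sum = -11.1
Rounded to 6 significant figures: -11.1

-11.1


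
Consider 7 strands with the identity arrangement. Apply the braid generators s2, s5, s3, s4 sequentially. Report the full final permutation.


Starting with identity [1, 2, 3, 4, 5, 6, 7].
Apply generators in sequence:
  After s2: [1, 3, 2, 4, 5, 6, 7]
  After s5: [1, 3, 2, 4, 6, 5, 7]
  After s3: [1, 3, 4, 2, 6, 5, 7]
  After s4: [1, 3, 4, 6, 2, 5, 7]
Final permutation: [1, 3, 4, 6, 2, 5, 7]

[1, 3, 4, 6, 2, 5, 7]


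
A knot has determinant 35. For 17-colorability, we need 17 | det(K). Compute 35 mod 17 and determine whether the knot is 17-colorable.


Step 1: A knot is p-colorable if and only if p divides its determinant.
Step 2: Compute 35 mod 17.
35 = 2 * 17 + 1
Step 3: 35 mod 17 = 1
Step 4: The knot is 17-colorable: no

1


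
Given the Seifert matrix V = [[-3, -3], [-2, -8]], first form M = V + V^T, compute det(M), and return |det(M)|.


Step 1: Form V + V^T where V = [[-3, -3], [-2, -8]]
  V^T = [[-3, -2], [-3, -8]]
  V + V^T = [[-6, -5], [-5, -16]]
Step 2: det(V + V^T) = (-6)*(-16) - (-5)*(-5)
  = 96 - 25 = 71
Step 3: Knot determinant = |det(V + V^T)| = |71| = 71

71


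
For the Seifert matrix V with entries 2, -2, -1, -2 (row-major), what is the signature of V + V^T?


Step 1: V + V^T = [[4, -3], [-3, -4]]
Step 2: trace = 0, det = -25
Step 3: Discriminant = 0^2 - 4*(-25) = 100
Step 4: Eigenvalues: 5, -5
Step 5: Signature = (# positive eigenvalues) - (# negative eigenvalues) = 0

0


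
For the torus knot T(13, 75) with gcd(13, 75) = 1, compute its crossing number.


For a torus knot T(p, q) with gcd(p,q)=1,
the crossing number is min(p*(q-1), q*(p-1)).
p*(q-1) = 13*74 = 962
q*(p-1) = 75*12 = 900
min(962, 900) = 900

900


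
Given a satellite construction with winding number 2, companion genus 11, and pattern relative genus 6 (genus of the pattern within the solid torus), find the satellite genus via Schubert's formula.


Schubert: g(satellite) = g_rel(pattern) + |winding| * g(companion),
where g_rel(pattern) is the genus of the pattern relative to the solid torus.
= 6 + 2 * 11
= 6 + 22 = 28

28


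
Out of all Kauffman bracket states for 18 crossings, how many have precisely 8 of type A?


We choose which 8 of 18 crossings get A-smoothings.
C(18, 8) = 18! / (8! * 10!)
= 43758

43758


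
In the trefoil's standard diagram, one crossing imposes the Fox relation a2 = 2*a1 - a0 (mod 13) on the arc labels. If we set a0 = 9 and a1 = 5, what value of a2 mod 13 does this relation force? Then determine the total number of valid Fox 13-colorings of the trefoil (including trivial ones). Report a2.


Step 1: Apply the given crossing relation 2*a1 - a0 - a2 = 0 (mod 13).
  a2 = 2*a1 - a0 mod 13
  a2 = 2*5 - 9 mod 13
  a2 = 10 - 9 mod 13
  a2 = 1 mod 13 = 1
Step 2: The trefoil has determinant 3.
  Number of Fox p-colorings (p prime) is p^2 if p = 3, else p.
  Since 13 does not divide 3, only trivial (constant) colorings exist.
  (So the trial a0 = 9, a1 = 5 with a0 != a1 does NOT extend to a valid coloring of the whole trefoil: the other two crossing relations require 3*(a1 - a0) = 0 (mod 13), which fails.)
  Total colorings = 13
Step 3: a2 = 1, total Fox 13-colorings = 13

1


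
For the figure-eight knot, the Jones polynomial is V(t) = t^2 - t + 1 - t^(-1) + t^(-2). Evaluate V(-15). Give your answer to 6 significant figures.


Substituting t = -15 into V(t) = t^2 - t + 1 - t^(-1) + t^(-2):
  (+)t^(2) = 225
  (-)t^(1) = 15
  (+)t^(0) = 1
  (-)t^(-1) = 0.0666667
  (+)t^(-2) = 0.00444444
Sum = (225) + (15) + (1) + (0.0666667) + (0.00444444)
= 241.0711111
Rounded to 6 significant figures: 241.071

241.071


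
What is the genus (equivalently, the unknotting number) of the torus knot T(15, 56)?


For a torus knot T(p,q), both the unknotting number and genus equal (p-1)(q-1)/2.
= (15-1)(56-1)/2
= 14*55/2
= 770/2 = 385

385


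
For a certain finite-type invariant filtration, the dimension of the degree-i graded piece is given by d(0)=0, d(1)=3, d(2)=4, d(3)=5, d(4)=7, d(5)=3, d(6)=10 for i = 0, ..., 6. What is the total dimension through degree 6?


Total dimension = d(0) + d(1) + ... + d(6)
= 0 + 3 + 4 + 5 + 7 + 3 + 10
= 32

32


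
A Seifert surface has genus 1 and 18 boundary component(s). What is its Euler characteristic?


chi = 2 - 2g - b
= 2 - 2*1 - 18
= 2 - 2 - 18 = -18

-18


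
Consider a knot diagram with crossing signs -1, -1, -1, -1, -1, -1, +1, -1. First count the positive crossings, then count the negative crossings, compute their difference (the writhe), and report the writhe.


Step 1: Count positive crossings (+1).
Positive crossings: 1
Step 2: Count negative crossings (-1).
Negative crossings: 7
Step 3: Writhe = (positive) - (negative)
w = 1 - 7 = -6
Step 4: |w| = 6, and w is negative

-6


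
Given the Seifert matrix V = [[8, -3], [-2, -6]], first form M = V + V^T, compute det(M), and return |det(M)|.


Step 1: Form V + V^T where V = [[8, -3], [-2, -6]]
  V^T = [[8, -2], [-3, -6]]
  V + V^T = [[16, -5], [-5, -12]]
Step 2: det(V + V^T) = 16*(-12) - (-5)*(-5)
  = -192 - 25 = -217
Step 3: Knot determinant = |det(V + V^T)| = |-217| = 217

217


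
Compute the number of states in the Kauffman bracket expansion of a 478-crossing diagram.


Each crossing contributes 2 choices (A-smoothing or B-smoothing).
Total states = 2^478 = 780437137578998057845399307448291576437149535666242787714789239906342934704941405030076525765872992789956732780351655723861993919822071326572544

780437137578998057845399307448291576437149535666242787714789239906342934704941405030076525765872992789956732780351655723861993919822071326572544


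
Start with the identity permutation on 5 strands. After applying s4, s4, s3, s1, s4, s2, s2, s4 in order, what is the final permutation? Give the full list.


Starting with identity [1, 2, 3, 4, 5].
Apply generators in sequence:
  After s4: [1, 2, 3, 5, 4]
  After s4: [1, 2, 3, 4, 5]
  After s3: [1, 2, 4, 3, 5]
  After s1: [2, 1, 4, 3, 5]
  After s4: [2, 1, 4, 5, 3]
  After s2: [2, 4, 1, 5, 3]
  After s2: [2, 1, 4, 5, 3]
  After s4: [2, 1, 4, 3, 5]
Final permutation: [2, 1, 4, 3, 5]

[2, 1, 4, 3, 5]


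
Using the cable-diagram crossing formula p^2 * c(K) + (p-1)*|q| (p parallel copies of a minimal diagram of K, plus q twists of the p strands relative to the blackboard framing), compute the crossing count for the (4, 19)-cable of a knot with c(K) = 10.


Step 1: Each of the c(K) crossings of the companion diagram becomes p*p = p^2 crossings among the p parallel strands, and each of the |q| twists s_1 s_2 ... s_(p-1) adds (p-1) crossings.
  Crossings = p^2 * c(K) + (p-1)*|q|
Step 2: = 4^2 * 10 + (4-1)*19
Step 3: = 16*10 + 3*19
Step 4: = 160 + 57 = 217

217


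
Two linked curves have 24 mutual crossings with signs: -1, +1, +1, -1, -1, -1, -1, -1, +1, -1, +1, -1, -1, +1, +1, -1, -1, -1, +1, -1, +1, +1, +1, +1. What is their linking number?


Step 1: Count positive crossings: 11
Step 2: Count negative crossings: 13
Step 3: Sum of signs = 11 - 13 = -2
Step 4: Linking number = sum/2 = -2/2 = -1

-1


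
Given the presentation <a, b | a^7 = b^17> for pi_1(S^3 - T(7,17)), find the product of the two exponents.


The relation is a^7 = b^17.
Product of exponents = 7 * 17
= 119

119


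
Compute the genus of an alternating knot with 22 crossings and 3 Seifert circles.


For alternating knots, g = (c - s + 1)/2.
= (22 - 3 + 1)/2
= 20/2 = 10

10


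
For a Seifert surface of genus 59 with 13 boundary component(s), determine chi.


chi = 2 - 2g - b
= 2 - 2*59 - 13
= 2 - 118 - 13 = -129

-129


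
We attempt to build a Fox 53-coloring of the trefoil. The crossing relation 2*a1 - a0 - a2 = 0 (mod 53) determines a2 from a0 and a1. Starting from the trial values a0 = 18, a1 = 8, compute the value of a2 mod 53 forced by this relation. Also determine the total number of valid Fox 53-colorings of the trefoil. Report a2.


Step 1: Apply the given crossing relation 2*a1 - a0 - a2 = 0 (mod 53).
  a2 = 2*a1 - a0 mod 53
  a2 = 2*8 - 18 mod 53
  a2 = 16 - 18 mod 53
  a2 = -2 mod 53 = 51
Step 2: The trefoil has determinant 3.
  Number of Fox p-colorings (p prime) is p^2 if p = 3, else p.
  Since 53 does not divide 3, only trivial (constant) colorings exist.
  (So the trial a0 = 18, a1 = 8 with a0 != a1 does NOT extend to a valid coloring of the whole trefoil: the other two crossing relations require 3*(a1 - a0) = 0 (mod 53), which fails.)
  Total colorings = 53
Step 3: a2 = 51, total Fox 53-colorings = 53

51


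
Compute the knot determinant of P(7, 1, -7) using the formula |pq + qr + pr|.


Step 1: Compute pq + qr + pr.
pq = 7*1 = 7
qr = 1*(-7) = -7
pr = 7*(-7) = -49
pq + qr + pr = 7 + (-7) + (-49) = -49
Step 2: Take absolute value.
det(P(7,1,-7)) = |-49| = 49

49


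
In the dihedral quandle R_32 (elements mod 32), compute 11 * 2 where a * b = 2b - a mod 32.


11 * 2 = 2*2 - 11 mod 32
= 4 - 11 mod 32
= -7 mod 32 = 25

25


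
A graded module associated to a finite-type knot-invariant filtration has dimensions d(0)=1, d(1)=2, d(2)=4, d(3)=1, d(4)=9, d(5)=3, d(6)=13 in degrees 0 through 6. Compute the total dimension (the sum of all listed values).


Total dimension = d(0) + d(1) + ... + d(6)
= 1 + 2 + 4 + 1 + 9 + 3 + 13
= 33

33


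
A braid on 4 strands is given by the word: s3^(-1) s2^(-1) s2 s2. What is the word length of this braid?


The word length counts the number of generators (including inverses).
Listing each generator: s3^(-1), s2^(-1), s2, s2
There are 4 generators in this braid word.

4


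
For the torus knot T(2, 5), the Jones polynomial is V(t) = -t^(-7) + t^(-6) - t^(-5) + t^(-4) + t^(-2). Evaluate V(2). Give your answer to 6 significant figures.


Substituting t = 2 into V(t) = -t^(-7) + t^(-6) - t^(-5) + t^(-4) + t^(-2):
  (-)t^(-7) = -0.0078125
  (+)t^(-6) = 0.015625
  (-)t^(-5) = -0.03125
  (+)t^(-4) = 0.0625
  (+)t^(-2) = 0.25
Sum = (-0.0078125) + (0.015625) + (-0.03125) + (0.0625) + (0.25)
= 0.2890625
Rounded to 6 significant figures: 0.289062

0.289062


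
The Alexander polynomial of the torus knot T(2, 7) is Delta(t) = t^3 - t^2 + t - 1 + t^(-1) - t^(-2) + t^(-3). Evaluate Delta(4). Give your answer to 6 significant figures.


Substituting t = 4 into Delta(t) = t^3 - t^2 + t - 1 + t^(-1) - t^(-2) + t^(-3):
Term values: (64) + (-16) + (4) + (-1) + (0.25) + (-0.0625) + (0.015625)
Sum = 51.203125
Rounded to 6 significant figures: 51.2031

51.2031


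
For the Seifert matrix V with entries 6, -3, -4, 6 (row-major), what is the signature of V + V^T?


Step 1: V + V^T = [[12, -7], [-7, 12]]
Step 2: trace = 24, det = 95
Step 3: Discriminant = 24^2 - 4*95 = 196
Step 4: Eigenvalues: 19, 5
Step 5: Signature = (# positive eigenvalues) - (# negative eigenvalues) = 2

2


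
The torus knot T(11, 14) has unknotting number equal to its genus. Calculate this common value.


For a torus knot T(p,q), both the unknotting number and genus equal (p-1)(q-1)/2.
= (11-1)(14-1)/2
= 10*13/2
= 130/2 = 65

65


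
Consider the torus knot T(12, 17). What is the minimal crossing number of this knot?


For a torus knot T(p, q) with gcd(p,q)=1,
the crossing number is min(p*(q-1), q*(p-1)).
p*(q-1) = 12*16 = 192
q*(p-1) = 17*11 = 187
min(192, 187) = 187

187


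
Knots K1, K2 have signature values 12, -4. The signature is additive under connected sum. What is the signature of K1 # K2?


The signature is additive under connected sum.
signature(K1 # K2) = (12) + (-4)
= 8

8


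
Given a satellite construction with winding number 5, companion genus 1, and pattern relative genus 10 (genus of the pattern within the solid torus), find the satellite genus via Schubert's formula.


Schubert: g(satellite) = g_rel(pattern) + |winding| * g(companion),
where g_rel(pattern) is the genus of the pattern relative to the solid torus.
= 10 + 5 * 1
= 10 + 5 = 15

15


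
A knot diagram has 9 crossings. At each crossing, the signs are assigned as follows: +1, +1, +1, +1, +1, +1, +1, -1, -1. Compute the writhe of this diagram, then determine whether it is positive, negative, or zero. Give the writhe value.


Step 1: Count positive crossings (+1).
Positive crossings: 7
Step 2: Count negative crossings (-1).
Negative crossings: 2
Step 3: Writhe = (positive) - (negative)
w = 7 - 2 = 5
Step 4: |w| = 5, and w is positive

5


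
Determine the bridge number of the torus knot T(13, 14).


The bridge number of T(p,q) is min(p,q).
min(13, 14) = 13

13


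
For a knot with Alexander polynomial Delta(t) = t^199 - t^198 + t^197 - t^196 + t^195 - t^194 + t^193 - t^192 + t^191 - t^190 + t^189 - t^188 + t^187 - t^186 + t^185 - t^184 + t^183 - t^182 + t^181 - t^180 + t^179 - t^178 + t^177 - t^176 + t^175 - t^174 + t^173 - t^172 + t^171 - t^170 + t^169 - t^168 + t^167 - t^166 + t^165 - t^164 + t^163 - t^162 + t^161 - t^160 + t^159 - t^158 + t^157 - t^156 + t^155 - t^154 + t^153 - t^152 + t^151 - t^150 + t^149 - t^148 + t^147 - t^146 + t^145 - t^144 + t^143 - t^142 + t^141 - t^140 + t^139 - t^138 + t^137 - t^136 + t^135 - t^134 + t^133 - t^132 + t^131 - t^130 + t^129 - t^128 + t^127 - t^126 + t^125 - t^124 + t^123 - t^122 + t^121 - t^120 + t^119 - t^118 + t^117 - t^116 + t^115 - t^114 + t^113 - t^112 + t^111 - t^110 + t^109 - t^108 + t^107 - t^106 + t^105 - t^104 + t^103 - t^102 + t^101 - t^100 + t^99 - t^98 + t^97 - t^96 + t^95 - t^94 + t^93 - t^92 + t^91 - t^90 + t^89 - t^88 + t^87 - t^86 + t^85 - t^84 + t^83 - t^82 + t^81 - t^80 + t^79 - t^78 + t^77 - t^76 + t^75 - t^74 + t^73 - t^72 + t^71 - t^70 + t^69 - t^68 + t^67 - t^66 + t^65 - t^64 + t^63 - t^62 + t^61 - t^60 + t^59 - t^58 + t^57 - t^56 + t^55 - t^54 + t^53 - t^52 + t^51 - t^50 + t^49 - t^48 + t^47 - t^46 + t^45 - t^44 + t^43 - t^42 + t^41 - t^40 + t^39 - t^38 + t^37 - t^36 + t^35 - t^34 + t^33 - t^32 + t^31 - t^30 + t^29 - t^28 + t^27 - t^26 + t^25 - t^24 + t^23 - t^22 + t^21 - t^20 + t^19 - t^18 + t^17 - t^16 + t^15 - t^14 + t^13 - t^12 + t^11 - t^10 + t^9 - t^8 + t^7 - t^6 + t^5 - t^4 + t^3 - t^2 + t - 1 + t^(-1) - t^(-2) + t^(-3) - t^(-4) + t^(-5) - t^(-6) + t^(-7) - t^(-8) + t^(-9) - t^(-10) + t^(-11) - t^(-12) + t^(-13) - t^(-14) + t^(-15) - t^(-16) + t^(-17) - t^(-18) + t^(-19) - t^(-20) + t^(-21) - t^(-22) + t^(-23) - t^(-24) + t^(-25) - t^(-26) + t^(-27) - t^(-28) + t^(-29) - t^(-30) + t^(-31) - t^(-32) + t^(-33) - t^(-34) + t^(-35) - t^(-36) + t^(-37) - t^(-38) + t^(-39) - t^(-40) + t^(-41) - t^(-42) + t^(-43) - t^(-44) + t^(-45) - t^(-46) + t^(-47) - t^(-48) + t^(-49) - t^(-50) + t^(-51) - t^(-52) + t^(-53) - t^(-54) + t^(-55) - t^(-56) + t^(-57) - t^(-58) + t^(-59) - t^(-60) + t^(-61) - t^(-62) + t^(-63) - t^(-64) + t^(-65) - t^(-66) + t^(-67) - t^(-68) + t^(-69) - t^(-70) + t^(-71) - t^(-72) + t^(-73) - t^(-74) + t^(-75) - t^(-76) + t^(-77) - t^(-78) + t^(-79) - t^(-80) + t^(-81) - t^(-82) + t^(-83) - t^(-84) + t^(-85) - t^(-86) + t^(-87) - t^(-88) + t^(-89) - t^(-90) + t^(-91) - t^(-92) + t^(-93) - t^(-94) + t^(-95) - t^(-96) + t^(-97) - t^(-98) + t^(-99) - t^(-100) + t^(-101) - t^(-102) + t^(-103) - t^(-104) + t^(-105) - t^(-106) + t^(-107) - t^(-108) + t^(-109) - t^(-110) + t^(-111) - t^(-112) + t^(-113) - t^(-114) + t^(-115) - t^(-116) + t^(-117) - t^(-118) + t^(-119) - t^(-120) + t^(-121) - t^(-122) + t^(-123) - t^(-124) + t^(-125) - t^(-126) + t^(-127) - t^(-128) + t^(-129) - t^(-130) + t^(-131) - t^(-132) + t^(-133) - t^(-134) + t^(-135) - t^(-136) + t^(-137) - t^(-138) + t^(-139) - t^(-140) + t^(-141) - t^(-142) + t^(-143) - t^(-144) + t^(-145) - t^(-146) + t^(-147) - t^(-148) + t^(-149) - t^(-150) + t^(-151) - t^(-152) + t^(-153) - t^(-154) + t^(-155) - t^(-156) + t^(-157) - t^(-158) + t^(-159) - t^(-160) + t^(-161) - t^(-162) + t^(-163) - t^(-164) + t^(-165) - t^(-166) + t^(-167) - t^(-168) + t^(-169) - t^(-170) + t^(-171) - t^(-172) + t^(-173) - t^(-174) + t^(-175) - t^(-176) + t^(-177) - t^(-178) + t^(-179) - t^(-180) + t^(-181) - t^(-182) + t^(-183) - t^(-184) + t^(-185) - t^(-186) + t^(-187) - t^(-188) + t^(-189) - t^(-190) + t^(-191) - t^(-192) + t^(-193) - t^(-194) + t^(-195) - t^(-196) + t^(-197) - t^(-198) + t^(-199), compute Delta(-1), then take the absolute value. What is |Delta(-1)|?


Step 1: The polynomial has 399 terms with alternating signs, exponents from 199 down to -199.
Step 2: Substitute t = -1. The i-th term has coefficient (-1)^i and exponent (m-i),
  so its value is (-1)^i * (-1)^(m-i) = (-1)^m = -1 for every i.
Step 3: All 399 terms equal -1, so Delta(-1) = 399 * (-1) = -399
Step 4: |Delta(-1)| = 399

399


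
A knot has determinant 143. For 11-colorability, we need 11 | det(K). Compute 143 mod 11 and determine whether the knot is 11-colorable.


Step 1: A knot is p-colorable if and only if p divides its determinant.
Step 2: Compute 143 mod 11.
143 = 13 * 11 + 0
Step 3: 143 mod 11 = 0
Step 4: The knot is 11-colorable: yes

0


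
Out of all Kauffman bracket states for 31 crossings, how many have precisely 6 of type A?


We choose which 6 of 31 crossings get A-smoothings.
C(31, 6) = 31! / (6! * 25!)
= 736281

736281


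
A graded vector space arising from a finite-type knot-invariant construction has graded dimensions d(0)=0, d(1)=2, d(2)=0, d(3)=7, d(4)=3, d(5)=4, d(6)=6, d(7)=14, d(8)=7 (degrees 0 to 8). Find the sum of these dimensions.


Total dimension = d(0) + d(1) + ... + d(8)
= 0 + 2 + 0 + 7 + 3 + 4 + 6 + 14 + 7
= 43

43


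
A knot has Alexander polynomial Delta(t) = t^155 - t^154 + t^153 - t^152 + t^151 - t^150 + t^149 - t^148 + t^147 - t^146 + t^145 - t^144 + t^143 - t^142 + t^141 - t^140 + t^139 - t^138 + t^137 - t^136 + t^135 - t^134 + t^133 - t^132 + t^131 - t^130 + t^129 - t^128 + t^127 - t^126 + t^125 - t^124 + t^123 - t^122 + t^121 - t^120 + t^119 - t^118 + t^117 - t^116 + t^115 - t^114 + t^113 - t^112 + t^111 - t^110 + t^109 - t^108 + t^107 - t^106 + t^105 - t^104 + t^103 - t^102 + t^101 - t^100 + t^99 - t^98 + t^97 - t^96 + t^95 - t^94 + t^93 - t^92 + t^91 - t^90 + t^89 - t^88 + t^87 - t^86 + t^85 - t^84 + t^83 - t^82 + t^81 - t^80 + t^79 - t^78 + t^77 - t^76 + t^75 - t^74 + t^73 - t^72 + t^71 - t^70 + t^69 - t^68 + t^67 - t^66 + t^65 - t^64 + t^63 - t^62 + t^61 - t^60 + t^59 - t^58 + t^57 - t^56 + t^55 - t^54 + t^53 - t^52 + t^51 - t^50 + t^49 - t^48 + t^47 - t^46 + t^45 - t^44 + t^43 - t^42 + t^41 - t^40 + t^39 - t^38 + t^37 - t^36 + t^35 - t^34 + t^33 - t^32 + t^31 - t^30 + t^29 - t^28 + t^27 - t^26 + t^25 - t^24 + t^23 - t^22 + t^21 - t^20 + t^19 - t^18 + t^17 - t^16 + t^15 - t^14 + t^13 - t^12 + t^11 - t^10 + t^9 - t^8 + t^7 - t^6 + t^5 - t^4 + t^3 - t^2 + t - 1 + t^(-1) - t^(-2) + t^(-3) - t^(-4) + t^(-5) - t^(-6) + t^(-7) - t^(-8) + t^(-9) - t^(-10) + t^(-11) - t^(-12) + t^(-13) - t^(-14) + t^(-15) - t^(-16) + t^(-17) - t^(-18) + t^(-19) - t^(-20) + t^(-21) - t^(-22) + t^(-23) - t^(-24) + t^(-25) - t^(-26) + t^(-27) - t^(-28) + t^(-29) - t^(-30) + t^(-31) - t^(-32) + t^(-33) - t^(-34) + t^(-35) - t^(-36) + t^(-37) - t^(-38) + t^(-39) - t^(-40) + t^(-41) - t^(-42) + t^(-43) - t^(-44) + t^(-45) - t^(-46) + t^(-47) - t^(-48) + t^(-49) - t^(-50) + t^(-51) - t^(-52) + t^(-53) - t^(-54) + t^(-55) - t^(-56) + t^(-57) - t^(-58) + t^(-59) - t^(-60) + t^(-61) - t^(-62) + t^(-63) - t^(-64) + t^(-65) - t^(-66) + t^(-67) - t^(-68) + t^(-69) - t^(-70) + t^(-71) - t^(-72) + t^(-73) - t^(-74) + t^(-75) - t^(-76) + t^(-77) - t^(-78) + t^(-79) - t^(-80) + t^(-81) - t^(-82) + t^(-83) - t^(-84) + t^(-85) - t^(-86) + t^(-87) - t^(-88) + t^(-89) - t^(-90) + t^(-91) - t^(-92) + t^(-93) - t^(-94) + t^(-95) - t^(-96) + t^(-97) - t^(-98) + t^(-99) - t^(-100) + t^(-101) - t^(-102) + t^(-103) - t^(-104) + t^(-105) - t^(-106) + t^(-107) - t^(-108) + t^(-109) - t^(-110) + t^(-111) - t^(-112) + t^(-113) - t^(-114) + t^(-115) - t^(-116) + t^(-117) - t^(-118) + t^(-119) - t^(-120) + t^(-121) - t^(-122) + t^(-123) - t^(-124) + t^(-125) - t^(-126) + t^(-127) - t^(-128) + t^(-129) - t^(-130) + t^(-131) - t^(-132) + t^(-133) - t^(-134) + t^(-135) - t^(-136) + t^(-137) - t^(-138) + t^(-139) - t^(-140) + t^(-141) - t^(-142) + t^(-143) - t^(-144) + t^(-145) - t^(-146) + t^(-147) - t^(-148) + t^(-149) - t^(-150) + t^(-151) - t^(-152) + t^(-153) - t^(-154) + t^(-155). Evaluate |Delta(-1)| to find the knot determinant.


Step 1: The polynomial has 311 terms with alternating signs, exponents from 155 down to -155.
Step 2: Substitute t = -1. The i-th term has coefficient (-1)^i and exponent (m-i),
  so its value is (-1)^i * (-1)^(m-i) = (-1)^m = -1 for every i.
Step 3: All 311 terms equal -1, so Delta(-1) = 311 * (-1) = -311
Step 4: |Delta(-1)| = 311

311


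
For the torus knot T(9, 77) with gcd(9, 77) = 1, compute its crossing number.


For a torus knot T(p, q) with gcd(p,q)=1,
the crossing number is min(p*(q-1), q*(p-1)).
p*(q-1) = 9*76 = 684
q*(p-1) = 77*8 = 616
min(684, 616) = 616

616


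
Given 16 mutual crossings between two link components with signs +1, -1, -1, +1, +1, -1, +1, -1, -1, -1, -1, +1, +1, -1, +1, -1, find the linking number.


Step 1: Count positive crossings: 7
Step 2: Count negative crossings: 9
Step 3: Sum of signs = 7 - 9 = -2
Step 4: Linking number = sum/2 = -2/2 = -1

-1


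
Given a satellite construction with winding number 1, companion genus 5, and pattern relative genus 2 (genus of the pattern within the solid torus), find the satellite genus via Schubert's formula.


Schubert: g(satellite) = g_rel(pattern) + |winding| * g(companion),
where g_rel(pattern) is the genus of the pattern relative to the solid torus.
= 2 + 1 * 5
= 2 + 5 = 7

7
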